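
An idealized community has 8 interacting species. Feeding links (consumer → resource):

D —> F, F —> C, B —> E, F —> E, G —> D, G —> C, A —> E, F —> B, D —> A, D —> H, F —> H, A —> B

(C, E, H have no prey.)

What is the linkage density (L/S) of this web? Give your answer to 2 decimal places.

L/S = 1.50

There are L = 12 links among S = 8 species.
L/S = 12/8 = 1.5000 ≈ 1.50.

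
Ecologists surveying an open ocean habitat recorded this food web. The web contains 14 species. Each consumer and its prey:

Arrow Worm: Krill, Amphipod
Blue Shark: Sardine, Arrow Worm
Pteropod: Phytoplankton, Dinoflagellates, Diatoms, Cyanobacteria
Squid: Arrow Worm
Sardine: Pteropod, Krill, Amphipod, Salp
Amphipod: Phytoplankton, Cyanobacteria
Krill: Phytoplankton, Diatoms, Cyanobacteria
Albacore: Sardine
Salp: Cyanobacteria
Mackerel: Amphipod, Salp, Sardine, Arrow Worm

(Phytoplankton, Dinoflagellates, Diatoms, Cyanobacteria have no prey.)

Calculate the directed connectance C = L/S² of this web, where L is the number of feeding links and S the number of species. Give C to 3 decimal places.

The web has S = 14 species and L = 24 feeding links.
C = L / S² = 24 / 196 = 0.1224 ≈ 0.122.

C = 0.122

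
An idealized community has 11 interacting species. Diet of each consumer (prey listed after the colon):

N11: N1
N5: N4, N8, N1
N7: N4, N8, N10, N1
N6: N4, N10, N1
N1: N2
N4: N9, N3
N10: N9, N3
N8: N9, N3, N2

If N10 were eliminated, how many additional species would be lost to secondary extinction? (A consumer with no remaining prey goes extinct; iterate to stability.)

Remove N10.
Every predator of it retains at least one other prey: N7 still has N4, N8, N1; N6 still has N4, N1.
No consumer loses all prey, so no secondary extinctions occur.

0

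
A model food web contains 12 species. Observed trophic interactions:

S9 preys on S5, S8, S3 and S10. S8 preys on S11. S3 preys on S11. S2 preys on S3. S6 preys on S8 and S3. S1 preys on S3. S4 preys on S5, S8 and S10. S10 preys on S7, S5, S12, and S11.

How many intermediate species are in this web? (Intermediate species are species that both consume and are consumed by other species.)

3

Intermediate species (has both prey and predators): S8, S10, S3.
Count: 3.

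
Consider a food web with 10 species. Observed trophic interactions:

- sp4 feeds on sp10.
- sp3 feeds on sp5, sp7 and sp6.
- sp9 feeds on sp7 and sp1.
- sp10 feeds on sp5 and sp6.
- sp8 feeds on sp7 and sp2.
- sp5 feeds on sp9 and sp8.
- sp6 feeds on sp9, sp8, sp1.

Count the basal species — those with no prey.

3

Basal species (no prey listed): sp7, sp1, sp2.
Count: 3.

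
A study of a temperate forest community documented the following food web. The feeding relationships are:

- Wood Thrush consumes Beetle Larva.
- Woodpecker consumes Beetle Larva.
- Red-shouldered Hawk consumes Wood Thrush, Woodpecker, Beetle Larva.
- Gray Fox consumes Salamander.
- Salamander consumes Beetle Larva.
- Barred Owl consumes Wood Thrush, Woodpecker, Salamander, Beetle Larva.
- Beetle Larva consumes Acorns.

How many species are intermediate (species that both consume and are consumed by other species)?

Intermediate species (has both prey and predators): Beetle Larva, Woodpecker, Salamander, Wood Thrush.
Count: 4.

4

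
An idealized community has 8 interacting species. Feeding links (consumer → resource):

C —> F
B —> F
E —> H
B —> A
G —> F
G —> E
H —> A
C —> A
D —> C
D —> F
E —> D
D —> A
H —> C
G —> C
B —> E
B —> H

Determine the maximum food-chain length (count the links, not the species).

4 links

One longest chain: F → C → D → E → B.
It has 5 species and 4 links.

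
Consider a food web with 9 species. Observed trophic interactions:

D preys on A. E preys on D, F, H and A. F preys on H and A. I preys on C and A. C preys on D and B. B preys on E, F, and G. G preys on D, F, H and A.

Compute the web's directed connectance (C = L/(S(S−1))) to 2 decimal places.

The web has S = 9 species and L = 18 feeding links.
C = L / (S(S−1)) = 18 / 72 = 0.2500 ≈ 0.25.

C = 0.25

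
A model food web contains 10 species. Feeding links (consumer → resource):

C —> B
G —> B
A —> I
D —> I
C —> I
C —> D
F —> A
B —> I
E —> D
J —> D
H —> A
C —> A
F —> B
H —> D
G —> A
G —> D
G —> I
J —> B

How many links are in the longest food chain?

2 links

One longest chain: I → B → F.
It has 3 species and 2 links.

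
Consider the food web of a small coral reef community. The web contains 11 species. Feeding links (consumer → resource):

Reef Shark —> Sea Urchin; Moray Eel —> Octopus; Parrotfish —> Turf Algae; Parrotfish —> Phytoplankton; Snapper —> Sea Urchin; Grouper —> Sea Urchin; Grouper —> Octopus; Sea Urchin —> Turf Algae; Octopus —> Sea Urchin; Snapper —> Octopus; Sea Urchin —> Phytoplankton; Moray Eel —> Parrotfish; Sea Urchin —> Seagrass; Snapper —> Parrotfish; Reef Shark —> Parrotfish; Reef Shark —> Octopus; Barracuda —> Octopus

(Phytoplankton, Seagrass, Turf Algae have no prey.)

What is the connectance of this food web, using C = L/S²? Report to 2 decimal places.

C = 0.14

The web has S = 11 species and L = 17 feeding links.
C = L / S² = 17 / 121 = 0.1405 ≈ 0.14.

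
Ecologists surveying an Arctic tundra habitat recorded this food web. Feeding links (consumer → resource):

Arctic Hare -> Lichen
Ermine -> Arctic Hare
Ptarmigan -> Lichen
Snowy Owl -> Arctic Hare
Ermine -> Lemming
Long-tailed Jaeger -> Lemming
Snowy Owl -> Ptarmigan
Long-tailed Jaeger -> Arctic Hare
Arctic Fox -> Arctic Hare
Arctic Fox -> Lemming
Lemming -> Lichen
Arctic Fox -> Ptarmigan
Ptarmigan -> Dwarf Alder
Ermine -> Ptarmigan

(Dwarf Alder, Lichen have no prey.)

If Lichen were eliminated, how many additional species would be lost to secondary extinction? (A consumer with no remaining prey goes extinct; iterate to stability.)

3

Remove Lichen.
Round 1: Arctic Hare (all prey gone), Lemming (all prey gone) → extinct.
Round 2: Long-tailed Jaeger (all prey gone) → extinct.
No further losses. Total secondary extinctions: 3.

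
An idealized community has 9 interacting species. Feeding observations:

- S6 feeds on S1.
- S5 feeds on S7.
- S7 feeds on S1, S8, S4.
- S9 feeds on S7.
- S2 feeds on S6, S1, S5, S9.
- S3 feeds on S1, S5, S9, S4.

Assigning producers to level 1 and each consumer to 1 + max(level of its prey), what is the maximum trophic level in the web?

4

Producers (level 1): S8, S4, S1.
S8 → S7 → S9 → S3 gives S3 level 4.
No species has a prey at level 4, so no species reaches level 5.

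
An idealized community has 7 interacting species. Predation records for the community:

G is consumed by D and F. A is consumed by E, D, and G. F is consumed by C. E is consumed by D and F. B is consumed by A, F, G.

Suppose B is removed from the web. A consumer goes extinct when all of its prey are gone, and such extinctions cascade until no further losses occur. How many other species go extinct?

Remove B.
Round 1: A (all prey gone) → extinct.
Round 2: G (all prey gone), E (all prey gone) → extinct.
Round 3: D (all prey gone), F (all prey gone) → extinct.
Round 4: C (all prey gone) → extinct.
No further losses. Total secondary extinctions: 6.

6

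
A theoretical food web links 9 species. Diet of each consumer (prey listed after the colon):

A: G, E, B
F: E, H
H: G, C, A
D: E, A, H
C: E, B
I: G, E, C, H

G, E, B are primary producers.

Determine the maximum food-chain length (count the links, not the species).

One longest chain: E → C → H → D.
It has 4 species and 3 links.

3 links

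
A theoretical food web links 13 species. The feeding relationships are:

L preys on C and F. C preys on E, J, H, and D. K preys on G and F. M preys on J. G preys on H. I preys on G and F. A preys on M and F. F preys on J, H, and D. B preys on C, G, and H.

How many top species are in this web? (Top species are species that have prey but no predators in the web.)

Top species (has prey, but nothing eats it): L, K, I, A, B.
Count: 5.

5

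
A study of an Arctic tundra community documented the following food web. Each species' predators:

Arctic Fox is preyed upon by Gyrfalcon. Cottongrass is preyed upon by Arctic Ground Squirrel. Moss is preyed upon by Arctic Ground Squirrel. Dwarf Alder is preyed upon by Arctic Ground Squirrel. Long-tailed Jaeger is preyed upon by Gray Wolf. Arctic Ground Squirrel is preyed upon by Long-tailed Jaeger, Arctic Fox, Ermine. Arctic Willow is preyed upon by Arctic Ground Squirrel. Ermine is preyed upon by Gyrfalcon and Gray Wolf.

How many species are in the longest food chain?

4 species

One longest chain: Dwarf Alder → Arctic Ground Squirrel → Ermine → Gyrfalcon.
It has 4 species and 3 links.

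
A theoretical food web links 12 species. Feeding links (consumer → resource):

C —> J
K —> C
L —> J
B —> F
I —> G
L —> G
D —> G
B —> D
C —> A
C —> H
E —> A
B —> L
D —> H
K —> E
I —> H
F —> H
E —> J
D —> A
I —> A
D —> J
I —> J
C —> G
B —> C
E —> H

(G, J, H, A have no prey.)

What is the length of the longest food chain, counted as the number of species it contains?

One longest chain: G → L → B.
It has 3 species and 2 links.

3 species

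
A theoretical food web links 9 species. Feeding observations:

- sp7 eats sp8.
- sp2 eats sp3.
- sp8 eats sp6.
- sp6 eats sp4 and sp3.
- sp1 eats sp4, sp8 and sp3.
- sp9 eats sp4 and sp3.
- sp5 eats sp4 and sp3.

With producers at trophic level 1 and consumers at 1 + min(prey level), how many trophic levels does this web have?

4

Producers (level 1): sp3, sp4.
Following each consumer down to its lowest-level prey: sp3 → sp6 → sp8 → sp7 (levels 1 through 4).
All prey of sp7 (sp8 3) are at level 3 or above, so sp7 is at level 1 + 3 = 4.
Every consumer has at least one prey at level 3 or below, so none exceeds level 4.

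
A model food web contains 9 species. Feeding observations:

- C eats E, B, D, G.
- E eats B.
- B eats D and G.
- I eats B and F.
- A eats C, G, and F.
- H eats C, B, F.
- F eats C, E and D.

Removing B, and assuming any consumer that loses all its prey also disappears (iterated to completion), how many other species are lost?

Remove B.
Round 1: E (all prey gone) → extinct.
No further losses. Total secondary extinctions: 1.

1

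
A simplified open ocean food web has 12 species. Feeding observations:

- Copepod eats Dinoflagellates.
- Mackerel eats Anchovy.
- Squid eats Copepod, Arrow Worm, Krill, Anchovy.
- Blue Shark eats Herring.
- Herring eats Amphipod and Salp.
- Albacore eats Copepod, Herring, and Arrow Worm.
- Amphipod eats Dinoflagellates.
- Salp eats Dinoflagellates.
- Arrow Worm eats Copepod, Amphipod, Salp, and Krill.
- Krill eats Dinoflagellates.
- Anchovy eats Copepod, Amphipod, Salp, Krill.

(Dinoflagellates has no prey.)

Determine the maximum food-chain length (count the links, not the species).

3 links

One longest chain: Dinoflagellates → Amphipod → Herring → Albacore.
It has 4 species and 3 links.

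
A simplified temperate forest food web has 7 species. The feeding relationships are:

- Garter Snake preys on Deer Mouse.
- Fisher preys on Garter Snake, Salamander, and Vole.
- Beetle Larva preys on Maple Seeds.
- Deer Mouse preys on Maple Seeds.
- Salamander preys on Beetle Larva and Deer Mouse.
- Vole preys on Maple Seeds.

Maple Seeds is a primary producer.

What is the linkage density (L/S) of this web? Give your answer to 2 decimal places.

L/S = 1.29

There are L = 9 links among S = 7 species.
L/S = 9/7 = 1.2857 ≈ 1.29.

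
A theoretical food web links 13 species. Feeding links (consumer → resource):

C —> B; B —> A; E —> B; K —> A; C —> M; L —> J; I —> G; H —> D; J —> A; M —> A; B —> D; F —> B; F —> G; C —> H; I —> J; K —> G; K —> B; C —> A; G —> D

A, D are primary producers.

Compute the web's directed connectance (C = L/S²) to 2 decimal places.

C = 0.11

The web has S = 13 species and L = 19 feeding links.
C = L / S² = 19 / 169 = 0.1124 ≈ 0.11.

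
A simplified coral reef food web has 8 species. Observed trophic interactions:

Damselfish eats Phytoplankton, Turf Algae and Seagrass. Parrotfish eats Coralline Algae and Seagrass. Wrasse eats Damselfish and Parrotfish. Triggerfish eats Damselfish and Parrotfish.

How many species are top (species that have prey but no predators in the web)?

Top species (has prey, but nothing eats it): Wrasse, Triggerfish.
Count: 2.

2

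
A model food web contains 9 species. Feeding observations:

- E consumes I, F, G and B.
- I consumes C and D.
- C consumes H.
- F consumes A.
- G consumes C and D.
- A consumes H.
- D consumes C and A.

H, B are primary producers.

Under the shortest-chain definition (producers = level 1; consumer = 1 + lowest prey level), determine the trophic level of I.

Trophic level 3

H is a producer → level 1.
C eats H → level 2.
I eats C → level 3.
No prey of I is below level 2, so 3 is the minimum.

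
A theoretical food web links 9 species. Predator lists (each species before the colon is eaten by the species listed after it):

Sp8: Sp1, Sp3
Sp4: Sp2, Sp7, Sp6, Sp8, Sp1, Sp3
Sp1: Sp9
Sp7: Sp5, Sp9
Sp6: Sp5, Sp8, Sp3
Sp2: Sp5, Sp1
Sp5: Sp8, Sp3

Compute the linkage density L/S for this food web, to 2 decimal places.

L/S = 2.00

There are L = 18 links among S = 9 species.
L/S = 18/9 = 2.0000 ≈ 2.00.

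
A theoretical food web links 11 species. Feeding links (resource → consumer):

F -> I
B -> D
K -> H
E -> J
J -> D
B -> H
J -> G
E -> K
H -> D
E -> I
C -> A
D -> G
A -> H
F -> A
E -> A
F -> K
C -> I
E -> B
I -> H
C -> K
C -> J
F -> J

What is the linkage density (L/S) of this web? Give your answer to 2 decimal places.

There are L = 22 links among S = 11 species.
L/S = 22/11 = 2.0000 ≈ 2.00.

L/S = 2.00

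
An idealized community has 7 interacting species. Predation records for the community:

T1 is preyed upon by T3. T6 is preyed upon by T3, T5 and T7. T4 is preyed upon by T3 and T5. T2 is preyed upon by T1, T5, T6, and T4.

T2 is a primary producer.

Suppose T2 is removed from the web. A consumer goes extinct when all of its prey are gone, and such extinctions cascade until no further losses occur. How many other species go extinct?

Remove T2.
Round 1: T4 (all prey gone), T1 (all prey gone), T6 (all prey gone) → extinct.
Round 2: T7 (all prey gone), T5 (all prey gone), T3 (all prey gone) → extinct.
No further losses. Total secondary extinctions: 6.

6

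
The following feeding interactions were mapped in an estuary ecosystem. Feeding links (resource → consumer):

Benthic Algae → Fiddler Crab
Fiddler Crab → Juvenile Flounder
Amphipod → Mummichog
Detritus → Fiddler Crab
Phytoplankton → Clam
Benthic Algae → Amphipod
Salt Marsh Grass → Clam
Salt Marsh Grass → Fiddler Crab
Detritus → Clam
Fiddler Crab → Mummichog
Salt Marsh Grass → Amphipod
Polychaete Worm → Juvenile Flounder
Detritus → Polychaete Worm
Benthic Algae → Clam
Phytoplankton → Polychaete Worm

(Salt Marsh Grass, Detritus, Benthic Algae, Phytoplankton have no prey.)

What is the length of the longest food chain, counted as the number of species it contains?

3 species

One longest chain: Detritus → Polychaete Worm → Juvenile Flounder.
It has 3 species and 2 links.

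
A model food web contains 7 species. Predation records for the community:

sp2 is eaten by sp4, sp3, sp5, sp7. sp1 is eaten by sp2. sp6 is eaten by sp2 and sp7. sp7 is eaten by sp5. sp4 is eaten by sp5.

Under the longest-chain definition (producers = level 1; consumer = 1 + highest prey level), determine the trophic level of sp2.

Trophic level 2

sp6 is a producer → level 1.
sp2 eats sp6 (level 1); other prey at levels: sp1 1 → level 2.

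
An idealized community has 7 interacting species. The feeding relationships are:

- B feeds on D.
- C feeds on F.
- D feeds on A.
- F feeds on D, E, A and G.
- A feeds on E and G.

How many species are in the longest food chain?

One longest chain: E → A → D → F → C.
It has 5 species and 4 links.

5 species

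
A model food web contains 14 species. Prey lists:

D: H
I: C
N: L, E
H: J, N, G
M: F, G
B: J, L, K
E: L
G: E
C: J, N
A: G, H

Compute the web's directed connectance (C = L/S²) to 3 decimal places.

C = 0.092

The web has S = 14 species and L = 18 feeding links.
C = L / S² = 18 / 196 = 0.0918 ≈ 0.092.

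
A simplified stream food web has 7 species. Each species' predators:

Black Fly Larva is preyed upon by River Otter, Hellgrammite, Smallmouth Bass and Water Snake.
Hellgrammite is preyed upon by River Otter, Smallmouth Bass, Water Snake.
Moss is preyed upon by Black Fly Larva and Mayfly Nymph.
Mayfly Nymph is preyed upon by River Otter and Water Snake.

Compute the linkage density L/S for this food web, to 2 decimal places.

There are L = 11 links among S = 7 species.
L/S = 11/7 = 1.5714 ≈ 1.57.

L/S = 1.57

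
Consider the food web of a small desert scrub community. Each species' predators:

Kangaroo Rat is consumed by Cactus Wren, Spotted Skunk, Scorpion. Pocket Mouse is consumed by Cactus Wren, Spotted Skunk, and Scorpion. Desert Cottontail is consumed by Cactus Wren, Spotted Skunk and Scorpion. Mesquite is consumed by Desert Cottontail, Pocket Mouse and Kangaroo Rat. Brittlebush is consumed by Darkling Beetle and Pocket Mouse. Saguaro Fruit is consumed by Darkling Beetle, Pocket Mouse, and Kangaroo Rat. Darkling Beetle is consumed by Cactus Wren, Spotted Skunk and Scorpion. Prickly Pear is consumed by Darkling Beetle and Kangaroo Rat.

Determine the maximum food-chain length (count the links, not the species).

One longest chain: Mesquite → Desert Cottontail → Cactus Wren.
It has 3 species and 2 links.

2 links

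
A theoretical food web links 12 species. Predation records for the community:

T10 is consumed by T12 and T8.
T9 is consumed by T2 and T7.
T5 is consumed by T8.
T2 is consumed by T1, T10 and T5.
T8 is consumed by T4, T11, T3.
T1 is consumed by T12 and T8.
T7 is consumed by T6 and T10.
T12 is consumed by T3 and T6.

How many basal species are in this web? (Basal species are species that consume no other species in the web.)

1

Basal species (no prey listed): T9.
Count: 1.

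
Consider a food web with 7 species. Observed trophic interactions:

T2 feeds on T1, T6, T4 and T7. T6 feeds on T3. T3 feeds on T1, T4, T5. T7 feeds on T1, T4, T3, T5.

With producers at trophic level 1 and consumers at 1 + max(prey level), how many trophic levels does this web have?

4

Producers (level 1): T1, T5, T4.
T1 → T3 → T6 → T2 gives T2 level 4.
No species has a prey at level 4, so no species reaches level 5.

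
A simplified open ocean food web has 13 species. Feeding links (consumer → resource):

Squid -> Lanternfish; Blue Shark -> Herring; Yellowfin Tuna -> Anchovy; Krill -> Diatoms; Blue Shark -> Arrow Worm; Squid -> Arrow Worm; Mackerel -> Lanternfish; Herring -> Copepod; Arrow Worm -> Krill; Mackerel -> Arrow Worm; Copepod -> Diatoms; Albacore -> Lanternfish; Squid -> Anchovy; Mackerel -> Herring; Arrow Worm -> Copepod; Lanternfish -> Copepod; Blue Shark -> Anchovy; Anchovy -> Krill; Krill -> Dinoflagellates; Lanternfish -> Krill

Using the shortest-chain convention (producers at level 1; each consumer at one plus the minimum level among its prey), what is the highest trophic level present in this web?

Producers (level 1): Dinoflagellates, Diatoms.
Following each consumer down to its lowest-level prey: Dinoflagellates → Krill → Anchovy → Yellowfin Tuna (levels 1 through 4).
All prey of Yellowfin Tuna (Anchovy 3) are at level 3 or above, so Yellowfin Tuna is at level 1 + 3 = 4.
Every consumer has at least one prey at level 3 or below, so none exceeds level 4.

4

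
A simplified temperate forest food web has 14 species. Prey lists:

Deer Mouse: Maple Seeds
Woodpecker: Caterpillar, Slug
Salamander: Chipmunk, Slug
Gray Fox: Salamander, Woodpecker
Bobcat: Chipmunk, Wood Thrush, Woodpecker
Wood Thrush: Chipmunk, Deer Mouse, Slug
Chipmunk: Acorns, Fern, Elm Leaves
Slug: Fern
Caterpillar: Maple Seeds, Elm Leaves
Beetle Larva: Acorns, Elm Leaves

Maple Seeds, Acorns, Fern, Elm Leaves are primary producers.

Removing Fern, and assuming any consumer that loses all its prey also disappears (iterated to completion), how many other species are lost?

1

Remove Fern.
Round 1: Slug (all prey gone) → extinct.
No further losses. Total secondary extinctions: 1.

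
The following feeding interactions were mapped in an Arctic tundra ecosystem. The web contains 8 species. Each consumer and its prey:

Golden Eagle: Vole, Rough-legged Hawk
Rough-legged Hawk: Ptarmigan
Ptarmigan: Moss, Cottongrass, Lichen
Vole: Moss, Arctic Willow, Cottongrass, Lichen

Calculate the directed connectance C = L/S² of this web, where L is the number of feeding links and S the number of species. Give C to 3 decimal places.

The web has S = 8 species and L = 10 feeding links.
C = L / S² = 10 / 64 = 0.1562 ≈ 0.156.

C = 0.156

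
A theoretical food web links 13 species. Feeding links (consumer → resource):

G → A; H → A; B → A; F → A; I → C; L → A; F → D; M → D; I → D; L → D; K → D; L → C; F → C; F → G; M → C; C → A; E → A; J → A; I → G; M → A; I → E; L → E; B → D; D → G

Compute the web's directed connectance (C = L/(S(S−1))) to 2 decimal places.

The web has S = 13 species and L = 24 feeding links.
C = L / (S(S−1)) = 24 / 156 = 0.1538 ≈ 0.15.

C = 0.15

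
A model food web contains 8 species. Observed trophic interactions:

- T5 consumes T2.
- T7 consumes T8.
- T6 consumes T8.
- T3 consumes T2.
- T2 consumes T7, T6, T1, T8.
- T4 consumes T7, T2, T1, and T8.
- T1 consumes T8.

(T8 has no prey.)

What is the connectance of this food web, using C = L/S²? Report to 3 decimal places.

The web has S = 8 species and L = 13 feeding links.
C = L / S² = 13 / 64 = 0.2031 ≈ 0.203.

C = 0.203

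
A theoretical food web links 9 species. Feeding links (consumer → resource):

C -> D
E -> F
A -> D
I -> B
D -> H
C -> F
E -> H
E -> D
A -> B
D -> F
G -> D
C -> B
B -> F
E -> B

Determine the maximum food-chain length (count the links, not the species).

2 links

One longest chain: F → B → C.
It has 3 species and 2 links.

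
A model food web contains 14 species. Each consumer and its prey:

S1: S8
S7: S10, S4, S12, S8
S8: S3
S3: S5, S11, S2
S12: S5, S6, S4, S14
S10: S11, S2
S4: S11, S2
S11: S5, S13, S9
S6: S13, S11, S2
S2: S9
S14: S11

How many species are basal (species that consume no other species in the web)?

3

Basal species (no prey listed): S5, S13, S9.
Count: 3.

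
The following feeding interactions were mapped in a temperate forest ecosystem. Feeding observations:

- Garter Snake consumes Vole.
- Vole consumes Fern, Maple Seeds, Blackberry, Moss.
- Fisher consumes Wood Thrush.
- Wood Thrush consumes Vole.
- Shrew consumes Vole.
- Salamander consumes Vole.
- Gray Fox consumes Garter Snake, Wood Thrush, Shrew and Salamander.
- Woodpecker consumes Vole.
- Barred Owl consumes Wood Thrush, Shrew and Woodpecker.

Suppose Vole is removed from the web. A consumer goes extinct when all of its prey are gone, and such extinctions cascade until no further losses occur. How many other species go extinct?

Remove Vole.
Round 1: Salamander (all prey gone), Wood Thrush (all prey gone), Garter Snake (all prey gone), Woodpecker (all prey gone), Shrew (all prey gone) → extinct.
Round 2: Barred Owl (all prey gone), Gray Fox (all prey gone), Fisher (all prey gone) → extinct.
No further losses. Total secondary extinctions: 8.

8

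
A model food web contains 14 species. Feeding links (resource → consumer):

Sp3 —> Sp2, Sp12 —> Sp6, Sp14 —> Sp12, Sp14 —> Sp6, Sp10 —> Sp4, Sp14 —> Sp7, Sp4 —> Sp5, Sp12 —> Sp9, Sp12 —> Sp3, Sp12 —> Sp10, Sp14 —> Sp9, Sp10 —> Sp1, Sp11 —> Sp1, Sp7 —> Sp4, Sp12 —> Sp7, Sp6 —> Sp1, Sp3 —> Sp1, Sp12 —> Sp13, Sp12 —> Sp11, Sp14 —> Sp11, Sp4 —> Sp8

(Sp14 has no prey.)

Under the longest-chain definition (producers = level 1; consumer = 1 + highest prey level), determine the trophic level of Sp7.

Sp14 is a producer → level 1.
Sp12 eats Sp14 → level 2.
Sp7 eats Sp12 (level 2); other prey at levels: Sp14 1 → level 3.

Trophic level 3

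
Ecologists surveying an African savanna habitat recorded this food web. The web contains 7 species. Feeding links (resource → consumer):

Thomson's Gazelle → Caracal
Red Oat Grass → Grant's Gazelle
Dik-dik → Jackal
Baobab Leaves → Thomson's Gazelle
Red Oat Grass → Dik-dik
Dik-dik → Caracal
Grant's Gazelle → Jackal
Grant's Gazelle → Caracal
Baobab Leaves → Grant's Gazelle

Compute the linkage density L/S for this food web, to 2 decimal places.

There are L = 9 links among S = 7 species.
L/S = 9/7 = 1.2857 ≈ 1.29.

L/S = 1.29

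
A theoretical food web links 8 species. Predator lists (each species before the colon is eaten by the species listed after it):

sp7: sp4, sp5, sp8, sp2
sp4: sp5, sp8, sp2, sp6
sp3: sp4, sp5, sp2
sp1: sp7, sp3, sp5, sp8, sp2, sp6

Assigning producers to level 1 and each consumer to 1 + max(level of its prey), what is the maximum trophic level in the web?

4

Producers (level 1): sp1.
sp1 → sp7 → sp4 → sp8 gives sp8 level 4.
No species has a prey at level 4, so no species reaches level 5.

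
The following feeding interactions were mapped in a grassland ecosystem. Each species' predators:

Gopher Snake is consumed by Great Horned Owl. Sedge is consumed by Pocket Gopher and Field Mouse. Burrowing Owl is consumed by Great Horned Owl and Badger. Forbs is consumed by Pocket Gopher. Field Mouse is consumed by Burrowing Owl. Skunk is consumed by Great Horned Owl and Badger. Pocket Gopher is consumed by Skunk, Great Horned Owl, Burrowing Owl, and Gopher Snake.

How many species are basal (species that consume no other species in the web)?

Basal species (no prey listed): Sedge, Forbs.
Count: 2.

2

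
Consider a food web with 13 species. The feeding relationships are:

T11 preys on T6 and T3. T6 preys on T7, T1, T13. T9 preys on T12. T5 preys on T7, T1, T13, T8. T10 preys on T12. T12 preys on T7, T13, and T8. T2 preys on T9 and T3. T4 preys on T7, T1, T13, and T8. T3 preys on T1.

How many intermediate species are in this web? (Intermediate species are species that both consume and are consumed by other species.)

4

Intermediate species (has both prey and predators): T3, T6, T12, T9.
Count: 4.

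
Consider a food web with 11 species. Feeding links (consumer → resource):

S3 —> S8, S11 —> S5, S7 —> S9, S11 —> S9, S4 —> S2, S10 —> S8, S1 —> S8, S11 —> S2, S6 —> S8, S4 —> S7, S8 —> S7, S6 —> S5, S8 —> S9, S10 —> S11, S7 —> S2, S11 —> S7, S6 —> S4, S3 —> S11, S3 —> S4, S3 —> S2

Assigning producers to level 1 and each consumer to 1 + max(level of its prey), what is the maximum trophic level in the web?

Producers (level 1): S2, S5, S9.
S2 → S7 → S8 → S6 gives S6 level 4.
No species has a prey at level 4, so no species reaches level 5.

4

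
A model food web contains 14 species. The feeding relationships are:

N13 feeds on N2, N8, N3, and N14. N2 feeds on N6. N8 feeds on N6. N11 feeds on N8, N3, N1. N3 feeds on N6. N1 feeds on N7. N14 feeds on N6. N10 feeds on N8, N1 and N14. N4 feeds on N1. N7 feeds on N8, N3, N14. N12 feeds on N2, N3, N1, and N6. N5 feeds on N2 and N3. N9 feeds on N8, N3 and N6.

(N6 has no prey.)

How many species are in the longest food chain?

5 species

One longest chain: N6 → N3 → N7 → N1 → N10.
It has 5 species and 4 links.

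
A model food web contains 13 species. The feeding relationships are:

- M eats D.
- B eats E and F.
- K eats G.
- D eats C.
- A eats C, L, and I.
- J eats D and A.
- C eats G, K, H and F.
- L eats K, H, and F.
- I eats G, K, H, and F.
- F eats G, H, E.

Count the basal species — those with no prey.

Basal species (no prey listed): E, G, H.
Count: 3.

3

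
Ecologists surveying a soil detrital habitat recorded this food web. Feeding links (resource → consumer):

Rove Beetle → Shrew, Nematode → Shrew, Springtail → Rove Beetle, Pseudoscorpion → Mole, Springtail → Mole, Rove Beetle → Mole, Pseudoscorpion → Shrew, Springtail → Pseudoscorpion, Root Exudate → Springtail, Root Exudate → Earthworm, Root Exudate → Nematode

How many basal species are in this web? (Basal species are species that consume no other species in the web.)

1

Basal species (no prey listed): Root Exudate.
Count: 1.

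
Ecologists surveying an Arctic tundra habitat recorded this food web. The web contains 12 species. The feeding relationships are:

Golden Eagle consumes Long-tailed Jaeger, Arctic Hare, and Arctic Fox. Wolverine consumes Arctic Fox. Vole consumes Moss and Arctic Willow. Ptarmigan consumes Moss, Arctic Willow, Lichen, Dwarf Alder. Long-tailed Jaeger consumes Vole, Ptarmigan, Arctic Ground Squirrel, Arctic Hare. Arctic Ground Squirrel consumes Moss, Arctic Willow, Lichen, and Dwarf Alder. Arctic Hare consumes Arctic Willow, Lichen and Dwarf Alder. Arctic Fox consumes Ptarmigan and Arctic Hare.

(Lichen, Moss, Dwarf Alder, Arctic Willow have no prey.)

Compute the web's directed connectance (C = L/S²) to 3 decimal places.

The web has S = 12 species and L = 23 feeding links.
C = L / S² = 23 / 144 = 0.1597 ≈ 0.160.

C = 0.160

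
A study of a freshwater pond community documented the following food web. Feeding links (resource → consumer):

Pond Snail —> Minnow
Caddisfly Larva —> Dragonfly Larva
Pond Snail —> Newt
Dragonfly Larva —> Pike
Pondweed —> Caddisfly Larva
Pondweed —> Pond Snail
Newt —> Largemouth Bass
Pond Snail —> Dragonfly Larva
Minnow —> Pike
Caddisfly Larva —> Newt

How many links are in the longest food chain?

3 links

One longest chain: Pondweed → Caddisfly Larva → Newt → Largemouth Bass.
It has 4 species and 3 links.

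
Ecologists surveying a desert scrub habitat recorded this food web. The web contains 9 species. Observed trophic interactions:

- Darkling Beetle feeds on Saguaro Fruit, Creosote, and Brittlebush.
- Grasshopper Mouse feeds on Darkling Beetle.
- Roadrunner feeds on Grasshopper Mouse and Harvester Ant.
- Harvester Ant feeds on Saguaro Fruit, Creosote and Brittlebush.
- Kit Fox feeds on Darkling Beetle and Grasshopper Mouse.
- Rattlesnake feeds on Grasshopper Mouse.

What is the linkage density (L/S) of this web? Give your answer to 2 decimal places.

There are L = 12 links among S = 9 species.
L/S = 12/9 = 1.3333 ≈ 1.33.

L/S = 1.33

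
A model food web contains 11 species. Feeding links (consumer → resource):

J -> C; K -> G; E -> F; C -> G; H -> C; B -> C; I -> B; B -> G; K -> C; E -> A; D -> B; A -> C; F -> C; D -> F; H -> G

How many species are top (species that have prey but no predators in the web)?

Top species (has prey, but nothing eats it): J, K, H, E, I, D.
Count: 6.

6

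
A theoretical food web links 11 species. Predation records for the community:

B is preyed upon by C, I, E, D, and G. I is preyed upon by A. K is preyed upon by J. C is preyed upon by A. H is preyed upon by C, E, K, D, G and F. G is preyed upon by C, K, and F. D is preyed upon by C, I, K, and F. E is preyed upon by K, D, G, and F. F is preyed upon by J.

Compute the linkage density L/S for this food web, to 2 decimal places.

There are L = 26 links among S = 11 species.
L/S = 26/11 = 2.3636 ≈ 2.36.

L/S = 2.36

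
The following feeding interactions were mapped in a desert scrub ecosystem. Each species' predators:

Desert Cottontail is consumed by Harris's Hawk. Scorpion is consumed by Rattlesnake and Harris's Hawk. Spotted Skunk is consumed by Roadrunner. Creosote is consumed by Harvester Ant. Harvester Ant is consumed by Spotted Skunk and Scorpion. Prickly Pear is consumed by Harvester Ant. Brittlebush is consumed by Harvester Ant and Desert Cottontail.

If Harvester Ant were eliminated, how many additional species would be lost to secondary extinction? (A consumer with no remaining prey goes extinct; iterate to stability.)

Remove Harvester Ant.
Round 1: Spotted Skunk (all prey gone), Scorpion (all prey gone) → extinct.
Round 2: Roadrunner (all prey gone), Rattlesnake (all prey gone) → extinct.
No further losses. Total secondary extinctions: 4.

4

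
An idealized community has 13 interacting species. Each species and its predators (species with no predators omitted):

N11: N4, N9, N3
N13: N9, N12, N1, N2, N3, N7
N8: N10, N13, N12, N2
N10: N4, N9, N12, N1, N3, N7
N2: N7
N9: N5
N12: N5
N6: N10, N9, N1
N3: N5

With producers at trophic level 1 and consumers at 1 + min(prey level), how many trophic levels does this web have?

3

Producers (level 1): N8, N11, N6.
Following each consumer down to its lowest-level prey: N11 → N3 → N5 (levels 1 through 3).
All prey of N5 (N3 2, N9 2, N12 2) are at level 2 or above, so N5 is at level 1 + 2 = 3.
Every consumer has at least one prey at level 2 or below, so none exceeds level 3.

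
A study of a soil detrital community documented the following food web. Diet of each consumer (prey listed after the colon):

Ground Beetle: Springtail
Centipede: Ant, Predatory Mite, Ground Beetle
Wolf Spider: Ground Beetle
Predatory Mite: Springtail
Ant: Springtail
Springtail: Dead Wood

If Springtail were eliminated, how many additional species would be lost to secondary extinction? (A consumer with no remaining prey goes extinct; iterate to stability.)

Remove Springtail.
Round 1: Ant (all prey gone), Predatory Mite (all prey gone), Ground Beetle (all prey gone) → extinct.
Round 2: Wolf Spider (all prey gone), Centipede (all prey gone) → extinct.
No further losses. Total secondary extinctions: 5.

5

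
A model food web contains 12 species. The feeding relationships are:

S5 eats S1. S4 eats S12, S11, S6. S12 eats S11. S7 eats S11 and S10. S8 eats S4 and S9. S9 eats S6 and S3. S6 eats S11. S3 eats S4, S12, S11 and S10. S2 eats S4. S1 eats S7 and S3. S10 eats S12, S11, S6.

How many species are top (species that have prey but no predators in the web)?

3

Top species (has prey, but nothing eats it): S2, S8, S5.
Count: 3.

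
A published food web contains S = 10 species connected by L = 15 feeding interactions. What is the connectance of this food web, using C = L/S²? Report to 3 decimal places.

The web has S = 10 species and L = 15 feeding links.
C = L / S² = 15 / 100 = 0.1500 ≈ 0.150.

C = 0.150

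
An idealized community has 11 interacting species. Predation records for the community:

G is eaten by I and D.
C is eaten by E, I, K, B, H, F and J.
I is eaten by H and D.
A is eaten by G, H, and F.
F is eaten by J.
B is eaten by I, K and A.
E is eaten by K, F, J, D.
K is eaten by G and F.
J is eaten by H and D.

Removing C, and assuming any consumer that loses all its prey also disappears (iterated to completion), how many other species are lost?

10

Remove C.
Round 1: B (all prey gone), E (all prey gone) → extinct.
Round 2: A (all prey gone), K (all prey gone) → extinct.
Round 3: G (all prey gone), F (all prey gone) → extinct.
Round 4: I (all prey gone), J (all prey gone) → extinct.
Round 5: H (all prey gone), D (all prey gone) → extinct.
No further losses. Total secondary extinctions: 10.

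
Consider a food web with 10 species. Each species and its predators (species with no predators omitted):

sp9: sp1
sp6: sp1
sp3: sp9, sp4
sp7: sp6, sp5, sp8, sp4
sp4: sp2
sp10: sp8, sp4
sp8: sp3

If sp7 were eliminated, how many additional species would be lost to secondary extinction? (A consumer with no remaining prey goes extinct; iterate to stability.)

2

Remove sp7.
Round 1: sp6 (all prey gone), sp5 (all prey gone) → extinct.
No further losses. Total secondary extinctions: 2.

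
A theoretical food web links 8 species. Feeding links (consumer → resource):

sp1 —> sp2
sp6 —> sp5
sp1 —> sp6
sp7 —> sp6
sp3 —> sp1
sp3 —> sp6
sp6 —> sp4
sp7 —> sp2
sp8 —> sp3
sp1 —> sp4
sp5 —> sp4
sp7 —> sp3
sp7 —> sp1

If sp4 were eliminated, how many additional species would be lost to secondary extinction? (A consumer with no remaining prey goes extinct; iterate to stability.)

2

Remove sp4.
Round 1: sp5 (all prey gone) → extinct.
Round 2: sp6 (all prey gone) → extinct.
No further losses. Total secondary extinctions: 2.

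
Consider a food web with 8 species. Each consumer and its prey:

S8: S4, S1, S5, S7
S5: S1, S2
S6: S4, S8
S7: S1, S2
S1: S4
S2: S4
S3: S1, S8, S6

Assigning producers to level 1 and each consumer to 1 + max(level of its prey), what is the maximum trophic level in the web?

6

Producers (level 1): S4.
S4 → S1 → S5 → S8 → S6 → S3 gives S3 level 6.
No species has a prey at level 6, so no species reaches level 7.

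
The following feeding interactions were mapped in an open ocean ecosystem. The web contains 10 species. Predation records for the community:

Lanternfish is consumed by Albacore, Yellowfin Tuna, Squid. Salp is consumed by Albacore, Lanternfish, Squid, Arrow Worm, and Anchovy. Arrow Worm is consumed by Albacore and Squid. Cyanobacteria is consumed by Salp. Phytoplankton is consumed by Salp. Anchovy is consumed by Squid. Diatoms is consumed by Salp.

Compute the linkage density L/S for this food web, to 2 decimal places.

There are L = 14 links among S = 10 species.
L/S = 14/10 = 1.4000 ≈ 1.40.

L/S = 1.40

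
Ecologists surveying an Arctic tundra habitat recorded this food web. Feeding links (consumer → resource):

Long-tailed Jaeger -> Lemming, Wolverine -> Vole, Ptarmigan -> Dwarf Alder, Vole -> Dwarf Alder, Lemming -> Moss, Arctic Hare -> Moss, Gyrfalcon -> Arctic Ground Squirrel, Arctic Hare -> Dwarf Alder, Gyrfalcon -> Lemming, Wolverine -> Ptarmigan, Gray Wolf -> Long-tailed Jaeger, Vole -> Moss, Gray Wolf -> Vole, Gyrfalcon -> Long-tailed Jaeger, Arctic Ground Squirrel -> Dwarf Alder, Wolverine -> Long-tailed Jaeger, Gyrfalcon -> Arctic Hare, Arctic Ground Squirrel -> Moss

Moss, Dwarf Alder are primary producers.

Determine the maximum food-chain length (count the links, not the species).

One longest chain: Moss → Lemming → Long-tailed Jaeger → Gray Wolf.
It has 4 species and 3 links.

3 links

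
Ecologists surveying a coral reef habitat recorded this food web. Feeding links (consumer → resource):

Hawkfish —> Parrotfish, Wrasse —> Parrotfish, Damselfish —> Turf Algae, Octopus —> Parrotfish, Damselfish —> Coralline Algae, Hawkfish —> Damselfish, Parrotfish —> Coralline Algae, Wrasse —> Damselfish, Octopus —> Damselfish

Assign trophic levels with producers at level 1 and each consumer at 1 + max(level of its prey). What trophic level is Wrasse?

Coralline Algae is a producer → level 1.
Parrotfish eats Coralline Algae → level 2.
Wrasse eats Parrotfish (level 2); other prey at levels: Damselfish 2 → level 3.

Trophic level 3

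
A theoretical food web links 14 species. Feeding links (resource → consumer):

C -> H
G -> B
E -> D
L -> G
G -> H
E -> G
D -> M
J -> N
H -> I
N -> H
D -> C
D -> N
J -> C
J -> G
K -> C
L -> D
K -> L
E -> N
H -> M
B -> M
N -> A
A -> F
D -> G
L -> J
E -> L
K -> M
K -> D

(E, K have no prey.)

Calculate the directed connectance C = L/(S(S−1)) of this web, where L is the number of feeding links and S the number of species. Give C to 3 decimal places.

C = 0.148

The web has S = 14 species and L = 27 feeding links.
C = L / (S(S−1)) = 27 / 182 = 0.1484 ≈ 0.148.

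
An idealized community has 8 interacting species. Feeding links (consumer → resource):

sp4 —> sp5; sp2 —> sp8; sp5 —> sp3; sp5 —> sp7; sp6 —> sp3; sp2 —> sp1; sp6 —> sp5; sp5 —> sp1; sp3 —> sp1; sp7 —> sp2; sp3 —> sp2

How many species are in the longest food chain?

One longest chain: sp1 → sp2 → sp7 → sp5 → sp4.
It has 5 species and 4 links.

5 species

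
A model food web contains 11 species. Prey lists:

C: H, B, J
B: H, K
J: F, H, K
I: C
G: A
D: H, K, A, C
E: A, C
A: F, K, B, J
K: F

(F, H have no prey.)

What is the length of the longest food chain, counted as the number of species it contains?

One longest chain: F → K → B → A → G.
It has 5 species and 4 links.

5 species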